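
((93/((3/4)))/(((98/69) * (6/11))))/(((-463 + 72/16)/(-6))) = 94116/44933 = 2.09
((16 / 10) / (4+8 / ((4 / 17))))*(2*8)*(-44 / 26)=-1408 / 1235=-1.14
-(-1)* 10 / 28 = 5 / 14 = 0.36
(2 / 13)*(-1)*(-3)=6 / 13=0.46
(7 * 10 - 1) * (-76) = -5244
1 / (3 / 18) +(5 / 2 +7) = 31 / 2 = 15.50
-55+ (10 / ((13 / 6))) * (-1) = -775 / 13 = -59.62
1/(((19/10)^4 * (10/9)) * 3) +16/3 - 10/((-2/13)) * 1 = 70.36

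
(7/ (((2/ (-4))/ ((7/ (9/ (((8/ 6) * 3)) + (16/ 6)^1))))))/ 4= -294/ 59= -4.98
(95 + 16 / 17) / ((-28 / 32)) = -1864 / 17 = -109.65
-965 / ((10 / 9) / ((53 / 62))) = -92061 / 124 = -742.43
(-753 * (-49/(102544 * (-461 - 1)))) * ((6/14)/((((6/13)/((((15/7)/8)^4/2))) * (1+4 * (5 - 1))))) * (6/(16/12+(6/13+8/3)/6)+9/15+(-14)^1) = 28028824875/25183166527963136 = 0.00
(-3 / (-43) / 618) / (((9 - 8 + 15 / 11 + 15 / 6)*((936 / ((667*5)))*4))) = 0.00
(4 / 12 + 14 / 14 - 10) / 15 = -26 / 45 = -0.58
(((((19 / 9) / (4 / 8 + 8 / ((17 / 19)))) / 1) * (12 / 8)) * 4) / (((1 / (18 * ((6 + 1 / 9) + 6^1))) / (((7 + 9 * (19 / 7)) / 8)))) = 7745540 / 6741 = 1149.02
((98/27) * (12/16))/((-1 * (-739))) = 49/13302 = 0.00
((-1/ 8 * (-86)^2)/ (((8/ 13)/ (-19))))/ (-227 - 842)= -456703/ 17104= -26.70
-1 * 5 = -5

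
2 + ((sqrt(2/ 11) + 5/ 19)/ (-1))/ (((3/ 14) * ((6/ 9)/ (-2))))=11.65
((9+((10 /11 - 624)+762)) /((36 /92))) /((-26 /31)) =-1160051 /2574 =-450.68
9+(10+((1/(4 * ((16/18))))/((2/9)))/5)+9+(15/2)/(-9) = 26323/960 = 27.42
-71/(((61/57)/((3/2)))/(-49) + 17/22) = -13087998/139759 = -93.65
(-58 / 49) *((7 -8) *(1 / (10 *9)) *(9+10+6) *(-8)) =-2.63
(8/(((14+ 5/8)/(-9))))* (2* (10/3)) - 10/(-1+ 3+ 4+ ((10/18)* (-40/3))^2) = -28541515/865293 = -32.98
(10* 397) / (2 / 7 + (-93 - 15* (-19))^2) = 7 / 65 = 0.11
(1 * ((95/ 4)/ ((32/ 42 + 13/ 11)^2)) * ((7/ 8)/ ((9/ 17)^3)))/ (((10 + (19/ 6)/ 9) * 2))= 19370902705/ 10818716064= 1.79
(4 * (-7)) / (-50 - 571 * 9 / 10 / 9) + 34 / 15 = 1934 / 765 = 2.53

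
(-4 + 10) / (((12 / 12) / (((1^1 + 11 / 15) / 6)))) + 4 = 86 / 15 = 5.73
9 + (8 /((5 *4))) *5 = 11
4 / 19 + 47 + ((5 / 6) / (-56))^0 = 48.21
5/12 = 0.42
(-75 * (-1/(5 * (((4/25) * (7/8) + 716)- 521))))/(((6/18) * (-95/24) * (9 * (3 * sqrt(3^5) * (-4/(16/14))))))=800 * sqrt(3)/35037387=0.00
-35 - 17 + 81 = 29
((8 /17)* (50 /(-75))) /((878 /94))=-752 /22389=-0.03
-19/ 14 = -1.36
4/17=0.24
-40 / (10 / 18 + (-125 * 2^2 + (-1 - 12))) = 90 / 1153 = 0.08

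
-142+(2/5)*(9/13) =-9212/65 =-141.72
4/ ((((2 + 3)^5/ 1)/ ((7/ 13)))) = 28/ 40625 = 0.00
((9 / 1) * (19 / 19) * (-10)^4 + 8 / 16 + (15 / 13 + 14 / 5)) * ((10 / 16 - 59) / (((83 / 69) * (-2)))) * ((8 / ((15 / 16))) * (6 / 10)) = 1508111028468 / 134875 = 11181546.09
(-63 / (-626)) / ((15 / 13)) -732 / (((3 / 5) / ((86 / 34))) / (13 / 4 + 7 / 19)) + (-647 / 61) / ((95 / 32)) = -36254098121 / 3245810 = -11169.51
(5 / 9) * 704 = 3520 / 9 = 391.11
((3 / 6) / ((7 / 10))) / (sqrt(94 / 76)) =5 * sqrt(1786) / 329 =0.64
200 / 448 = 25 / 56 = 0.45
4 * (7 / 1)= 28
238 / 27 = 8.81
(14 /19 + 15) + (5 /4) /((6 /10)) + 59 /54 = 38809 /2052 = 18.91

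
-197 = -197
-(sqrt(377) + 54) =-54 - sqrt(377) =-73.42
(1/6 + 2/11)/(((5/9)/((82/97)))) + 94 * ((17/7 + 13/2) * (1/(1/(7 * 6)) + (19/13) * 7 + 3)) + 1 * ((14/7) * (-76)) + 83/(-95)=85235532572/1844843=46202.05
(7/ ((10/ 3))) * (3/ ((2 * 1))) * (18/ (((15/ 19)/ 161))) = 578151/ 50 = 11563.02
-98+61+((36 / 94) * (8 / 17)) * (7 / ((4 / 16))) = -25531 / 799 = -31.95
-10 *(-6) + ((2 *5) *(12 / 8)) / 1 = 75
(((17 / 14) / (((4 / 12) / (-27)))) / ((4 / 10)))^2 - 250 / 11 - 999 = 512624099 / 8624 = 59441.57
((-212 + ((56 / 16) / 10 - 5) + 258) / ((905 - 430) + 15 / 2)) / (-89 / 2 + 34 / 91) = -75257 / 38749575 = -0.00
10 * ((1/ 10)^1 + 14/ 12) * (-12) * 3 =-456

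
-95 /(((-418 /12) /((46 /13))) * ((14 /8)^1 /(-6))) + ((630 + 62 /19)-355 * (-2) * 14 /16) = 92921223 /76076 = 1221.43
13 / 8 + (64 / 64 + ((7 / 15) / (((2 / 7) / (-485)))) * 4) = -3166.04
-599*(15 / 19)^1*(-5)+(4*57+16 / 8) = 49295 / 19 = 2594.47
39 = 39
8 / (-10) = -4 / 5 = -0.80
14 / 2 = 7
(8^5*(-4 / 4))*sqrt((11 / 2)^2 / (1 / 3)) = -180224*sqrt(3) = -312157.12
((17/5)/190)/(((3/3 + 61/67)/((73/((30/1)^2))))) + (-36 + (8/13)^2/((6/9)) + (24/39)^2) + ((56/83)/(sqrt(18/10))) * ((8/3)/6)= -648308508157/18495360000 + 224 * sqrt(5)/2241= -34.83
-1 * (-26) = 26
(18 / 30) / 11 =3 / 55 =0.05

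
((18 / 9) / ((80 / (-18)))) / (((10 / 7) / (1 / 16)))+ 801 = 2563137 / 3200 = 800.98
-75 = -75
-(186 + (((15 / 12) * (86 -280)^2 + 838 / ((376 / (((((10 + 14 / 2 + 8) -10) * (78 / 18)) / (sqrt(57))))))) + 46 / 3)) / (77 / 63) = -425217 / 11 -81705 * sqrt(57) / 39292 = -38671.79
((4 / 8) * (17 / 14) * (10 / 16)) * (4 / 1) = 85 / 56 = 1.52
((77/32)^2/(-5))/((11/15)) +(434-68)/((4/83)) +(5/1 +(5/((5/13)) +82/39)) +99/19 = 5780594059/758784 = 7618.23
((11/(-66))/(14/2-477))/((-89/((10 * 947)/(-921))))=947/23115258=0.00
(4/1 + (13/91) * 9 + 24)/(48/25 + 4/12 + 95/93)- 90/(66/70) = -16906675/195426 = -86.51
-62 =-62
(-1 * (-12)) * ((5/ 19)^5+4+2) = 178316628/ 2476099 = 72.02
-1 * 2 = -2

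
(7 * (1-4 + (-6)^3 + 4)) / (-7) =215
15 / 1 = 15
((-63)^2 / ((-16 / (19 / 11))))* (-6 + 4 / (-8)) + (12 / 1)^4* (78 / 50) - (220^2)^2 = -20614218827617 / 8800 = -2342524866.77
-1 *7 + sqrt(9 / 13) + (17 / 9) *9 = 3 *sqrt(13) / 13 + 10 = 10.83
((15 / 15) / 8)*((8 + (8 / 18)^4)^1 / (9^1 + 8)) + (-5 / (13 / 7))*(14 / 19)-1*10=-328521049 / 27549639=-11.92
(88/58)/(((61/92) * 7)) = 4048/12383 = 0.33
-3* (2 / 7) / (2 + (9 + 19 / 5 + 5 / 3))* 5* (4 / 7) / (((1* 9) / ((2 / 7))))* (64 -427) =145200 / 84721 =1.71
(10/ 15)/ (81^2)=2/ 19683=0.00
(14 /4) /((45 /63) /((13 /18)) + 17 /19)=12103 /6514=1.86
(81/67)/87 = 27/1943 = 0.01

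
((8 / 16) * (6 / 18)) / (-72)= -1 / 432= -0.00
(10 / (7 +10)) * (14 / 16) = 35 / 68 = 0.51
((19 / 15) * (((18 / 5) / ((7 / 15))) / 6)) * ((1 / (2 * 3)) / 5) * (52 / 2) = 247 / 175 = 1.41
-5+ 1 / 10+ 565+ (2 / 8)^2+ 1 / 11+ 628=1045663 / 880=1188.25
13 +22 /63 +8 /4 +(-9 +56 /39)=6376 /819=7.79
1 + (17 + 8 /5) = 98 /5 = 19.60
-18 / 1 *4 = -72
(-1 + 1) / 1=0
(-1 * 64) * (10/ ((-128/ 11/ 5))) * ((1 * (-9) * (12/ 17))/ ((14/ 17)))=-14850/ 7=-2121.43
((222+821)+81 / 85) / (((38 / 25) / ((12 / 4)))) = 665520 / 323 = 2060.43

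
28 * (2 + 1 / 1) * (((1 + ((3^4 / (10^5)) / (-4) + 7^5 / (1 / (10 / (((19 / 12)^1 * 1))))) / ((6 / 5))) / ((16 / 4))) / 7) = 806745118461 / 3040000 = 265376.68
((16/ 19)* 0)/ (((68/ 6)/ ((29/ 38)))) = 0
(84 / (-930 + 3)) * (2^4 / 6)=-224 / 927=-0.24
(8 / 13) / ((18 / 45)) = 20 / 13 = 1.54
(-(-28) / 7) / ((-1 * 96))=-1 / 24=-0.04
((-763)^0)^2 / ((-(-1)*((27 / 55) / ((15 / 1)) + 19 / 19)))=275 / 284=0.97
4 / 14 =2 / 7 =0.29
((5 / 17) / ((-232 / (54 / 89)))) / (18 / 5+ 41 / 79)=-53325 / 285551516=-0.00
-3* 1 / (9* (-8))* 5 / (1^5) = 0.21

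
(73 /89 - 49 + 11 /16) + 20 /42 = -1405969 /29904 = -47.02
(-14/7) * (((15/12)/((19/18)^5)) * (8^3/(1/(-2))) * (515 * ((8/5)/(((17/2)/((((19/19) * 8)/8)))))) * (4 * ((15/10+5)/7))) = 207268376739840/294655781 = 703425.45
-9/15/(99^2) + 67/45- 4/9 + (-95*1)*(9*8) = -6838.96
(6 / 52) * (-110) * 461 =-76065 / 13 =-5851.15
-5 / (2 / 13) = -32.50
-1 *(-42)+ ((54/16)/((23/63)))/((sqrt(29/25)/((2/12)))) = 2835 *sqrt(29)/10672+ 42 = 43.43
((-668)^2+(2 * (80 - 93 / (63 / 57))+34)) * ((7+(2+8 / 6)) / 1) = 96836188 / 21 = 4611247.05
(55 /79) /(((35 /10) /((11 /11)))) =110 /553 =0.20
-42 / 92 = -21 / 46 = -0.46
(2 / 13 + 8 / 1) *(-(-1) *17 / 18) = 901 / 117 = 7.70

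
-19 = -19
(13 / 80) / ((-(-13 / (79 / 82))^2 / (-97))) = 605377 / 6992960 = 0.09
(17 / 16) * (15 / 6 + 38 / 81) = 8177 / 2592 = 3.15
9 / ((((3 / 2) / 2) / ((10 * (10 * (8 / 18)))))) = 1600 / 3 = 533.33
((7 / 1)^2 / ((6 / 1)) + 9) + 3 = 121 / 6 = 20.17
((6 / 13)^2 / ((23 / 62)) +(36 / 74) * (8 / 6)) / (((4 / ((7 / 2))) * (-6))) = -0.18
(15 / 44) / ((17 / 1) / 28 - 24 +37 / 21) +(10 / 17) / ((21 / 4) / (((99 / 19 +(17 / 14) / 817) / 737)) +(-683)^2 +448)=-298578527937815 / 18946556628884467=-0.02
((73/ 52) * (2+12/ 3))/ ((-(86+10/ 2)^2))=-219/ 215306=-0.00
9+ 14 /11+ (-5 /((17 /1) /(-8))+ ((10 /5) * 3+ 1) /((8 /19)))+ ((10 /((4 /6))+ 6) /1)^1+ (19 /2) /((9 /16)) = 903967 /13464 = 67.14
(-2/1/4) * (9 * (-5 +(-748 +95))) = 2961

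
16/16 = 1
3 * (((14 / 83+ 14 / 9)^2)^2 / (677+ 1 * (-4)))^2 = 7574027963090657918058496 / 14637728521274755430081859723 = 0.00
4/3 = 1.33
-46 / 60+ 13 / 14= 17 / 105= 0.16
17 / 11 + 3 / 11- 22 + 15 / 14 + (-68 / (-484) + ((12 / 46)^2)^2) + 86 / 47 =-381784913973 / 22280380738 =-17.14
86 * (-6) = -516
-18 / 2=-9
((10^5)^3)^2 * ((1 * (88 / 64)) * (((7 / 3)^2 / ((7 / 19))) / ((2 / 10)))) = 914375000000000000000000000000000 / 9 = 101597222222222222222222200000000.00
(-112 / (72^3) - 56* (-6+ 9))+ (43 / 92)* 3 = -89387225 / 536544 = -166.60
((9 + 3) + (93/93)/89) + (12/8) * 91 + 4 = 27147/178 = 152.51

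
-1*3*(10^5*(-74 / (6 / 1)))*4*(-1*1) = -14800000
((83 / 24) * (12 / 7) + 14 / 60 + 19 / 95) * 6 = 1336 / 35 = 38.17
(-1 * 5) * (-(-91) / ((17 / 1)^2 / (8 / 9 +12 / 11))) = -3.12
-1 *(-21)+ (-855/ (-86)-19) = 1027/ 86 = 11.94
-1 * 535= -535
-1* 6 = -6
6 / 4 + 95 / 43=319 / 86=3.71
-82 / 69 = -1.19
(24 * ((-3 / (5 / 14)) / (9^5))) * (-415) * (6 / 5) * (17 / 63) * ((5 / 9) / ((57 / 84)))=1264256 / 3365793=0.38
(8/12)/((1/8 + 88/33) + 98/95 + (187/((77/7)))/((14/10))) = 10640/254819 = 0.04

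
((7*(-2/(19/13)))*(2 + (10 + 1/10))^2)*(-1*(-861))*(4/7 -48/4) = 1311013704/95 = 13800144.25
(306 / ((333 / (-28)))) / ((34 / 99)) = -2772 / 37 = -74.92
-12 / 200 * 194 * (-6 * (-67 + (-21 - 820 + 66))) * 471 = -692432172 / 25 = -27697286.88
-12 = -12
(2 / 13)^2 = 4 / 169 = 0.02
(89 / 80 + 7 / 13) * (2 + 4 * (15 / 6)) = 5151 / 260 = 19.81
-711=-711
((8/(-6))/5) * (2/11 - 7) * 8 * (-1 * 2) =-29.09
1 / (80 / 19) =19 / 80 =0.24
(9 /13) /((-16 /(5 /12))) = -15 /832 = -0.02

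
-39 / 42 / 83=-13 / 1162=-0.01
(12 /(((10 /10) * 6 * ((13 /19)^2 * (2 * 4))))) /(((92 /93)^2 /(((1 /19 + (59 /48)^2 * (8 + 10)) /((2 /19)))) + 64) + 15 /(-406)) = 42001659208089 /5031075119119478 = 0.01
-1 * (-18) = 18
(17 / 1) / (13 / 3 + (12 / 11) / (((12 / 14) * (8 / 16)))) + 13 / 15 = 11366 / 3405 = 3.34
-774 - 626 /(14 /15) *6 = -33588 /7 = -4798.29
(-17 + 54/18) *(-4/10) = 28/5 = 5.60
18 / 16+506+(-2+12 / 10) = 20253 / 40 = 506.32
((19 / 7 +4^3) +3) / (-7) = -488 / 49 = -9.96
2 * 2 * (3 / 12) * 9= 9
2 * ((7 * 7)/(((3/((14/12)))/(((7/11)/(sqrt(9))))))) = 2401/297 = 8.08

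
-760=-760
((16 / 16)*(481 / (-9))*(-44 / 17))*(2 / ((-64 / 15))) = -26455 / 408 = -64.84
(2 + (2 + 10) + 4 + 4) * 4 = 88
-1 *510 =-510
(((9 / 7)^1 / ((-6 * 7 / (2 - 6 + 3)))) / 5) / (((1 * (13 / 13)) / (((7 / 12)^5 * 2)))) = 343 / 414720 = 0.00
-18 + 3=-15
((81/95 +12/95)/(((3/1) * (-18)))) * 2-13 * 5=-55606/855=-65.04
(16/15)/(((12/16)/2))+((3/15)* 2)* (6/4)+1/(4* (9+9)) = 83/24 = 3.46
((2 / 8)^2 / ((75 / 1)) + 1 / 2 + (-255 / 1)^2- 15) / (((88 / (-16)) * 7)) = -78012601 / 46200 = -1688.58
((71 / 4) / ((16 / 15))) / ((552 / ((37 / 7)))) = 13135 / 82432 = 0.16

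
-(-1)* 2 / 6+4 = 13 / 3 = 4.33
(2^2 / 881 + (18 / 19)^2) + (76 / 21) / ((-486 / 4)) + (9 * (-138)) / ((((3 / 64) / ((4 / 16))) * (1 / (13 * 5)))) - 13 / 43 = -30047631173370763 / 69787418589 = -430559.43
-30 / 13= -2.31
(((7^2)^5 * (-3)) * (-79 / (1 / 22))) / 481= 1472825948286 / 481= 3062008208.49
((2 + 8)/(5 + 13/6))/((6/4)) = 40/43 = 0.93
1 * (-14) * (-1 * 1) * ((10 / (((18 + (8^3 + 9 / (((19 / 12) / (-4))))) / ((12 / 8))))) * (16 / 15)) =2128 / 4819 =0.44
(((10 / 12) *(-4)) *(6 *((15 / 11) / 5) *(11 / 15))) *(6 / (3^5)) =-8 / 81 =-0.10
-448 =-448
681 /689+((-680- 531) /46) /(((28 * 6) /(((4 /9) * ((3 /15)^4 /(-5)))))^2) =6244397578005803 /6317753203125000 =0.99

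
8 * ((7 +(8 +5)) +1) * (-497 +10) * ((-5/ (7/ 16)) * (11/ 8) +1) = 1203864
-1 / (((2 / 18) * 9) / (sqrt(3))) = -sqrt(3) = -1.73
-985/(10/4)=-394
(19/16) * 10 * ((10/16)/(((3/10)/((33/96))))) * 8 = 26125/384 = 68.03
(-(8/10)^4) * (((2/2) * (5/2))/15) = -128/1875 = -0.07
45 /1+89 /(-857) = 38476 /857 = 44.90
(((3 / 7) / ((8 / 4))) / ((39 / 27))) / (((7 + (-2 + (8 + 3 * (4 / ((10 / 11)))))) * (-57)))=-45 / 452998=-0.00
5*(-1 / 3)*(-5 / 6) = 25 / 18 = 1.39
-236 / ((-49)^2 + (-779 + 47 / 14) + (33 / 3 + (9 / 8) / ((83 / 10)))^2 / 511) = -13292573504 / 91561037689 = -0.15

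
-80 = -80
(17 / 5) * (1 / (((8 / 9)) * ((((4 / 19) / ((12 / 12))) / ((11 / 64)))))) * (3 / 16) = 95931 / 163840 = 0.59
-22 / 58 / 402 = -11 / 11658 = -0.00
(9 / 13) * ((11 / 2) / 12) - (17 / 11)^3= -467029 / 138424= -3.37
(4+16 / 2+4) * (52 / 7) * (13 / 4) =2704 / 7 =386.29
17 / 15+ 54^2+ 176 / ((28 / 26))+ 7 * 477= 674054 / 105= 6419.56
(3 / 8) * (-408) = -153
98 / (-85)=-98 / 85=-1.15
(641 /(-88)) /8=-641 /704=-0.91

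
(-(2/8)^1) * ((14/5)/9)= -7/90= -0.08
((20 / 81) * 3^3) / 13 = 20 / 39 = 0.51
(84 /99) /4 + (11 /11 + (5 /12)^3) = 24415 /19008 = 1.28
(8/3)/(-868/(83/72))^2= 6889/1464656256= 0.00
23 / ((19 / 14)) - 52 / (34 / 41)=-14780 / 323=-45.76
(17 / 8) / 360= 0.01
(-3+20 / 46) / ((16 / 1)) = -59 / 368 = -0.16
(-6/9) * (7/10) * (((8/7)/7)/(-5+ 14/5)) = 8/231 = 0.03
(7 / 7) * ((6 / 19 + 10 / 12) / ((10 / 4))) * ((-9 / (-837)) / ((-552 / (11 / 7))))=-0.00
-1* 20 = -20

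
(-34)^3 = -39304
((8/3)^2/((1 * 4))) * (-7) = -112/9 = -12.44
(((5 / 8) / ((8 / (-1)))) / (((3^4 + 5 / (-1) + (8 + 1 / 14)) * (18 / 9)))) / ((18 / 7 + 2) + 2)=-245 / 3465088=-0.00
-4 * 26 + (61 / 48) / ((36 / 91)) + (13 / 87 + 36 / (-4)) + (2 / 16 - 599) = -35505013 / 50112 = -708.51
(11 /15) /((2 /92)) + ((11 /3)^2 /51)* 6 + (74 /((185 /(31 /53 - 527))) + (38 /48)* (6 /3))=-28165423 /162180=-173.67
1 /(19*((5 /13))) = 13 /95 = 0.14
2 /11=0.18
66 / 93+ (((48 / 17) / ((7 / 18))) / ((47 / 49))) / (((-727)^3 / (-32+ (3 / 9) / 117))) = 87804430571726 / 123724315004251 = 0.71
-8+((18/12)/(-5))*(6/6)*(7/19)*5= -325/38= -8.55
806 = 806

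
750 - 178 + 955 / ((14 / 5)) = 12783 / 14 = 913.07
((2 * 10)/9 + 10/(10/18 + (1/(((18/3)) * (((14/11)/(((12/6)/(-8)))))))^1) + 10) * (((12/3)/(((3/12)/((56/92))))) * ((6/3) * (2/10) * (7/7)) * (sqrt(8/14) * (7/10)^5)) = 1999226264 * sqrt(7)/340903125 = 15.52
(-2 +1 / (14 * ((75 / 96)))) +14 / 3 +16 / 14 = 2048 / 525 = 3.90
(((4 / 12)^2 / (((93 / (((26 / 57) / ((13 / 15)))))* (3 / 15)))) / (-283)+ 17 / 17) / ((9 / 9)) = 4500499 / 4500549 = 1.00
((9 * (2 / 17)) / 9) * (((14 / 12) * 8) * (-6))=-6.59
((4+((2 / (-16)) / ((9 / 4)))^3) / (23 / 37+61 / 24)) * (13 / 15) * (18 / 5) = 22440574 / 5688225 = 3.95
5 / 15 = 1 / 3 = 0.33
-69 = -69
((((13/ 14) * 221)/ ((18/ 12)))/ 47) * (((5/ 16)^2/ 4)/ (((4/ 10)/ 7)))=1.24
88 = 88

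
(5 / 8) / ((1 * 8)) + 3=197 / 64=3.08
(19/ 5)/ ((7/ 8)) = 152/ 35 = 4.34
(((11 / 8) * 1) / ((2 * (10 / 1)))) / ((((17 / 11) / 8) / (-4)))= -121 / 85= -1.42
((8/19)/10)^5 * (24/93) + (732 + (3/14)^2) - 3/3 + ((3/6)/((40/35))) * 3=137727118408488153/188059719050000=732.36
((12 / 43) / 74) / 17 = 6 / 27047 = 0.00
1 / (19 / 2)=2 / 19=0.11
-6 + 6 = 0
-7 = -7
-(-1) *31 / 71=31 / 71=0.44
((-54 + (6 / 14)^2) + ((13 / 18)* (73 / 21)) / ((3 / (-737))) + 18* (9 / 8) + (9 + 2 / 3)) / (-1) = 640.67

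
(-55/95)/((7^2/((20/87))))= -220/80997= -0.00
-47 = -47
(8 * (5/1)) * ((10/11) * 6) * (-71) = -170400/11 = -15490.91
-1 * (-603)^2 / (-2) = 181804.50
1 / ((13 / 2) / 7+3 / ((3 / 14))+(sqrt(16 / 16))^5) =14 / 223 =0.06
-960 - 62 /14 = -6751 /7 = -964.43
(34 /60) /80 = 17 /2400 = 0.01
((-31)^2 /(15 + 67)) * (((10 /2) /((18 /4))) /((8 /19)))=91295 /2952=30.93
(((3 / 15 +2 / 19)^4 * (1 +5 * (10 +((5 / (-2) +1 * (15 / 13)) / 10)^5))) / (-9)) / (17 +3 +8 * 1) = -13714406049447757 / 7803899720547840000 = -0.00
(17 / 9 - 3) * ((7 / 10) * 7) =-49 / 9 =-5.44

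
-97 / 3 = -32.33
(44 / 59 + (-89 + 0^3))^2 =27112849 / 3481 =7788.81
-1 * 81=-81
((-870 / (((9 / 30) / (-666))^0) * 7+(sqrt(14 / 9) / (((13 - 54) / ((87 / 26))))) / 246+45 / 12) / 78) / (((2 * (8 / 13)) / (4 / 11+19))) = -1728495 / 1408 - 2059 * sqrt(14) / 92307072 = -1227.62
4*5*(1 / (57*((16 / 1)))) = 5 / 228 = 0.02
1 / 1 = 1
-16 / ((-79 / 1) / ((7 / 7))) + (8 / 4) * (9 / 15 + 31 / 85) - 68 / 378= 2477414 / 1269135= 1.95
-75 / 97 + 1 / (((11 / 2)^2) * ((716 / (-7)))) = -1625104 / 2100923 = -0.77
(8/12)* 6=4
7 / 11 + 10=117 / 11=10.64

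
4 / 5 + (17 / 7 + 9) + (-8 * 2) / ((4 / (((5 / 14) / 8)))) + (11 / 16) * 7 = 1349 / 80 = 16.86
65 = 65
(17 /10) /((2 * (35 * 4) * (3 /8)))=17 /1050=0.02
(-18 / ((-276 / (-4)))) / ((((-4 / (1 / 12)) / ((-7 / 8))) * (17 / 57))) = -399 / 25024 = -0.02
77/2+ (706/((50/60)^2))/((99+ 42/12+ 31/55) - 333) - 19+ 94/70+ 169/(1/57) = 5694799063/590170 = 9649.42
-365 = -365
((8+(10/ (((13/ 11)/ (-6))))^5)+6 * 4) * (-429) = 4132697108714592/ 28561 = 144697213287.86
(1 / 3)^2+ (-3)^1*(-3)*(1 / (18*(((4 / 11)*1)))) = 107 / 72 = 1.49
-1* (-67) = 67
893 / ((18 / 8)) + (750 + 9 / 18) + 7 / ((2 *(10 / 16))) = 1152.99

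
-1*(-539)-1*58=481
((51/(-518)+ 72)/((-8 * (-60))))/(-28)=-2483/464128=-0.01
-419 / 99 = -4.23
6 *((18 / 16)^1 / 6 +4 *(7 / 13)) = 1461 / 104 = 14.05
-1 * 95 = -95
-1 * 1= -1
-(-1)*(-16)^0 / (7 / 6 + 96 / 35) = 210 / 821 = 0.26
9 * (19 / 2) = 171 / 2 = 85.50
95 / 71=1.34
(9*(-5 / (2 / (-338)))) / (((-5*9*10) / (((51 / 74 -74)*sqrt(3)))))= 183365*sqrt(3) / 148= 2145.93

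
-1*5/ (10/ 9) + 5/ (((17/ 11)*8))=-557/ 136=-4.10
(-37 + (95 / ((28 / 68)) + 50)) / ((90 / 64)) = 54592 / 315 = 173.31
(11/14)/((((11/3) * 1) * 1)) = 3/14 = 0.21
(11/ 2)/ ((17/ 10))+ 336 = 5767/ 17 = 339.24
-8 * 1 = -8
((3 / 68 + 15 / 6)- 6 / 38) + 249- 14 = 306703 / 1292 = 237.39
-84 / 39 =-2.15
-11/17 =-0.65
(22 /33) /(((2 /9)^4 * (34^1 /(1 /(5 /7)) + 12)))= 15309 /2032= 7.53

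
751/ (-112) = -751/ 112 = -6.71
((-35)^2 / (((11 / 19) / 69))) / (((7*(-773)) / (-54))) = 12388950 / 8503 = 1457.01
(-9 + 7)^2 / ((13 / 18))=72 / 13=5.54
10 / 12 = 5 / 6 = 0.83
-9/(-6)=1.50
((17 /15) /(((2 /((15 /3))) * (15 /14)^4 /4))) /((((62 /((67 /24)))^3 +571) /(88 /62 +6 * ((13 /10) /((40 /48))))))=3281783587882688 /408003987370078125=0.01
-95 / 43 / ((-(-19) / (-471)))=2355 / 43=54.77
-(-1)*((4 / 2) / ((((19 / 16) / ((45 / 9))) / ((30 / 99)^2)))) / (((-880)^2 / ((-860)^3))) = -1590140000 / 2503611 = -635.14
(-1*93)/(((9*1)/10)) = -310/3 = -103.33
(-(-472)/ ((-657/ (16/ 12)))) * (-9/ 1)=1888/ 219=8.62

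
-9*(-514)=4626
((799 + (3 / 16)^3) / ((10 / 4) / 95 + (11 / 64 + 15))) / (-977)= -62181889 / 1155579968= -0.05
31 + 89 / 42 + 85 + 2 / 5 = 24889 / 210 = 118.52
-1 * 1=-1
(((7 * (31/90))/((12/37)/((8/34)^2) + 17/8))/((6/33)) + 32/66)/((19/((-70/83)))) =-35141932/368918649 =-0.10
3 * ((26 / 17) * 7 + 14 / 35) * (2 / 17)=5664 / 1445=3.92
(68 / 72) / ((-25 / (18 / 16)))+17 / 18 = 3247 / 3600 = 0.90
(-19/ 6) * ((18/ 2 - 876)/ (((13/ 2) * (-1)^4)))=5491/ 13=422.38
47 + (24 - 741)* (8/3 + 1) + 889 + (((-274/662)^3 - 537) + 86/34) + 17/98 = -134570838679905/60416975206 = -2227.37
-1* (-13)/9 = 13/9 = 1.44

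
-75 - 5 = -80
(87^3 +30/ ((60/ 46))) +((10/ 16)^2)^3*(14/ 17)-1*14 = 1467312352063/ 2228224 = 658512.05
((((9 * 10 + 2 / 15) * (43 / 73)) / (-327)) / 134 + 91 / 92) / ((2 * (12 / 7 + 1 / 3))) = 15263136343 / 63270562920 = 0.24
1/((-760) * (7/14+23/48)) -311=-1388621/4465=-311.00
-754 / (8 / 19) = -1790.75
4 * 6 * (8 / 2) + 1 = 97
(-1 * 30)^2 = 900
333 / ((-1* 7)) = -333 / 7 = -47.57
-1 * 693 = -693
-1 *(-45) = 45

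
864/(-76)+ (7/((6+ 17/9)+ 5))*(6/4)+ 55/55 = -42113/4408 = -9.55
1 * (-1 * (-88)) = 88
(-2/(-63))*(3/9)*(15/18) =5/567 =0.01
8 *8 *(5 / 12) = 80 / 3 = 26.67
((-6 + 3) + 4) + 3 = 4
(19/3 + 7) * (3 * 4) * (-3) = -480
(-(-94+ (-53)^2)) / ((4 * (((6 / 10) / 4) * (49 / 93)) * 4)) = -420825 / 196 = -2147.07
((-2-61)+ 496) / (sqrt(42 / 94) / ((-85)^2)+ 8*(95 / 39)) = 31487607010275000 / 1417100806968059-4758334425*sqrt(987) / 1417100806968059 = 22.22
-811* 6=-4866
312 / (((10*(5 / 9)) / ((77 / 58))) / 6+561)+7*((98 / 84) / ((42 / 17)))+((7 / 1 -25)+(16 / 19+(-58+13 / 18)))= -56371789925 / 798753996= -70.57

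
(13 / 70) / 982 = 13 / 68740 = 0.00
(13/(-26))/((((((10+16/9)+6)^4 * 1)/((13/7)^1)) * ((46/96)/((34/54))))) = -161109/13189120000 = -0.00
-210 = -210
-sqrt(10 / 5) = -sqrt(2) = -1.41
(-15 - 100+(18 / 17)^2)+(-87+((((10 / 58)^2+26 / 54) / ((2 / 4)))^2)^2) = -15349785141934429082150 / 76831070191667565489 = -199.79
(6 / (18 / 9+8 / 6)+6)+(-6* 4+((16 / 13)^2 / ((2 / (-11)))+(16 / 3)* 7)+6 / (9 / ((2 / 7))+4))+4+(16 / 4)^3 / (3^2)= 13003249 / 539955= 24.08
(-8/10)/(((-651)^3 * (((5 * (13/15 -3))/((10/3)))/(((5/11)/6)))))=-5/72836135064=-0.00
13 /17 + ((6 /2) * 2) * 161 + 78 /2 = 17098 /17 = 1005.76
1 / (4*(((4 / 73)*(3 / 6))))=73 / 8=9.12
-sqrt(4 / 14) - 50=-50 - sqrt(14) / 7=-50.53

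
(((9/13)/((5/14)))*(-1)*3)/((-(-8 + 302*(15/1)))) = 27/20995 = 0.00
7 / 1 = 7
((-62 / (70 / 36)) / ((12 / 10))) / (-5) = 186 / 35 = 5.31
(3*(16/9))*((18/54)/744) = 2/837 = 0.00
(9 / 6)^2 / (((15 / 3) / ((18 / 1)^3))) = 13122 / 5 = 2624.40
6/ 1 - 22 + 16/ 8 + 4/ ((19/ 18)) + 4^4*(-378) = -1838786/ 19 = -96778.21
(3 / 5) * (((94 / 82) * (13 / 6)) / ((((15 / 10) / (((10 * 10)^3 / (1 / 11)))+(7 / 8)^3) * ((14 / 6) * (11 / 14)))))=2932800000 / 2417078617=1.21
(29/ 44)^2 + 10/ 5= 2.43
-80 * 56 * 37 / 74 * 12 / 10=-2688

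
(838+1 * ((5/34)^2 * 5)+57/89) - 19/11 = 947277103/1131724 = 837.02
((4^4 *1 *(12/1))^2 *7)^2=4363961650642944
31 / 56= 0.55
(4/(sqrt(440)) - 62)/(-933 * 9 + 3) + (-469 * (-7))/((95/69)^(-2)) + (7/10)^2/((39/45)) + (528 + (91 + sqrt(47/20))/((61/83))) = -sqrt(110)/461670 + 83 * sqrt(235)/610 + 726331323877373/105637734540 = 6877.77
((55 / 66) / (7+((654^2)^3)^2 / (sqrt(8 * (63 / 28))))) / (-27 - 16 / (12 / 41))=1 / 29155566907306354617318554491149650238736622603796052759231214910802 - 510213251172858275290245782842368 * sqrt(2) / 102044484175572241160614940719023775835578179113286184657309252187807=-0.00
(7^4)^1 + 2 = 2403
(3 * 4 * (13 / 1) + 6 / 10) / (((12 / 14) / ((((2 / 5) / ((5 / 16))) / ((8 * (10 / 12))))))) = 21924 / 625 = 35.08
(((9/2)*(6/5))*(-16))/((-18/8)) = 192/5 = 38.40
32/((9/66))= 704/3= 234.67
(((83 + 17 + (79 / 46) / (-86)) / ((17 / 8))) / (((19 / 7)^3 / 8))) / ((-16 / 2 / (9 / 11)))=-1.93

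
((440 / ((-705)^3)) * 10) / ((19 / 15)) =-176 / 17753733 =-0.00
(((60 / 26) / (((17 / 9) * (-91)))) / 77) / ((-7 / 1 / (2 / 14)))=270 / 75878803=0.00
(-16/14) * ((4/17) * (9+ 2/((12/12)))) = -352/119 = -2.96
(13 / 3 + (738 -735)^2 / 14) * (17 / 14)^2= 60401 / 8232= 7.34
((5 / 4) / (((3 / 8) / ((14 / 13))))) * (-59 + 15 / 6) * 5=-39550 / 39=-1014.10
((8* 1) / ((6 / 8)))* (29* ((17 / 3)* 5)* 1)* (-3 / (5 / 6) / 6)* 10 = -157760 / 3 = -52586.67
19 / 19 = 1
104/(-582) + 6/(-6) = -343/291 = -1.18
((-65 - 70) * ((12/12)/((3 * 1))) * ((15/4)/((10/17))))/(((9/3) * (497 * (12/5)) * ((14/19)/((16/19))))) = -1275/13916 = -0.09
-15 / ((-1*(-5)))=-3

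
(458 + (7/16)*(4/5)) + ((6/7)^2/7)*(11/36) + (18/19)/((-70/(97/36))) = 458.35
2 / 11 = 0.18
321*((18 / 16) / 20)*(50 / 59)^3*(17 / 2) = 153478125 / 1643032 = 93.41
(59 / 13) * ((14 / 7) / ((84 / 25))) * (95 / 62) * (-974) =-68240875 / 16926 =-4031.72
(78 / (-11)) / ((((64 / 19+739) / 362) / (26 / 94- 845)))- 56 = 1607009216 / 560945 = 2864.82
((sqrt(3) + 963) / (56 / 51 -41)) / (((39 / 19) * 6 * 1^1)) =-103683 / 52910 -323 * sqrt(3) / 158730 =-1.96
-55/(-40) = 11/8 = 1.38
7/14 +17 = 17.50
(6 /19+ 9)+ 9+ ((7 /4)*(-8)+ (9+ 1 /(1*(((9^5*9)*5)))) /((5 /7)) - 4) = 3260390668 /252434475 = 12.92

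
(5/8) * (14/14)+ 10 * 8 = 645/8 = 80.62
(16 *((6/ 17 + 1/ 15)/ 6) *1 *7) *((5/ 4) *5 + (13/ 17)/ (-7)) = 625522/ 13005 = 48.10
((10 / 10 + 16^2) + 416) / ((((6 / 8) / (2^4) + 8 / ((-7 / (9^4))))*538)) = -150752 / 903627759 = -0.00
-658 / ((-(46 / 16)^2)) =42112 / 529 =79.61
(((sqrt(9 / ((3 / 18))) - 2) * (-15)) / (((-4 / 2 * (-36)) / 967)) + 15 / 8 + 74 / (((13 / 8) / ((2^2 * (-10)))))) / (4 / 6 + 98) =-14505 * sqrt(6) / 2368 - 442025 / 30784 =-29.36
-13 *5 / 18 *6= -65 / 3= -21.67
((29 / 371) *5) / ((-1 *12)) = -145 / 4452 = -0.03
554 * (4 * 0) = 0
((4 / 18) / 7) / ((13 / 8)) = 16 / 819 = 0.02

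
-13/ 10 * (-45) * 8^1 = 468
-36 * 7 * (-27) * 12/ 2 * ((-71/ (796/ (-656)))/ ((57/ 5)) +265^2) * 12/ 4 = 32521231005480/ 3781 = 8601224809.70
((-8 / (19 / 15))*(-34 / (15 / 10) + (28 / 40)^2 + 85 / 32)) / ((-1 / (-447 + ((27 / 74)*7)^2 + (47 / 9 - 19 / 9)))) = 1009836332219 / 18727920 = 53921.44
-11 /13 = -0.85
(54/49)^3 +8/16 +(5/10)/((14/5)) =949189/470596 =2.02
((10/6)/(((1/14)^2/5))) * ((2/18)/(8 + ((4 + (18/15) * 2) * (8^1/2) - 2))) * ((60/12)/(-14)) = -4375/2133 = -2.05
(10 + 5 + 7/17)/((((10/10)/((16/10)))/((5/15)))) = 2096/255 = 8.22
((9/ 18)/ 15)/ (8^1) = 1/ 240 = 0.00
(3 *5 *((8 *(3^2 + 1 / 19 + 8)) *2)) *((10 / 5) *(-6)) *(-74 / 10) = 6905088 / 19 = 363425.68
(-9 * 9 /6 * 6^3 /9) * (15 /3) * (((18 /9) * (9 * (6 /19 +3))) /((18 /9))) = -918540 /19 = -48344.21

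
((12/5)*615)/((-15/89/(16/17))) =-700608/85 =-8242.45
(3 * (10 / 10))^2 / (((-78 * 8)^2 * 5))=1 / 216320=0.00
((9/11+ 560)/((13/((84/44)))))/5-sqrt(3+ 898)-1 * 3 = 105954/7865-sqrt(901) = -16.55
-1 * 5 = -5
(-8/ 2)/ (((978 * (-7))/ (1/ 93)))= 2/ 318339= 0.00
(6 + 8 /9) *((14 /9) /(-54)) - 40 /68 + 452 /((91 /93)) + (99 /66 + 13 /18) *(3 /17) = 1561521656 /3383289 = 461.54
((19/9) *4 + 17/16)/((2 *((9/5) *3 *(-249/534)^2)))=54219245/13392216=4.05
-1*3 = -3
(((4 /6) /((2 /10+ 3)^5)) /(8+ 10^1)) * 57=59375 /9437184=0.01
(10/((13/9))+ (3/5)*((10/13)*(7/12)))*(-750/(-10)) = 14025/26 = 539.42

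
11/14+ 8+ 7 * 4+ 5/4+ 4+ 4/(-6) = 3475/84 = 41.37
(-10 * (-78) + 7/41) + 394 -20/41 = 48121/41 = 1173.68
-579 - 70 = -649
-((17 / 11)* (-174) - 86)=3904 / 11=354.91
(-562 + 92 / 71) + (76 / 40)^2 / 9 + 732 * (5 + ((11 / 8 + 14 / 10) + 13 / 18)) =361652501 / 63900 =5659.66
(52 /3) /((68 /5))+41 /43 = 4886 /2193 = 2.23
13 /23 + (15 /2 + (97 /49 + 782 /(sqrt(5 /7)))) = 22641 /2254 + 782 *sqrt(35) /5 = 935.32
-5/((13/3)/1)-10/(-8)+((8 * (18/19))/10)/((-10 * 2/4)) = -1369/24700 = -0.06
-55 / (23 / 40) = -2200 / 23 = -95.65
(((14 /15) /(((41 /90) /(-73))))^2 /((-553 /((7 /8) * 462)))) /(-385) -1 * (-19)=40816973 /663995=61.47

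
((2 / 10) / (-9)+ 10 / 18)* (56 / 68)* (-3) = -112 / 85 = -1.32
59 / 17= 3.47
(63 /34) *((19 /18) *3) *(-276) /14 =-3933 /34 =-115.68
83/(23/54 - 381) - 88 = -1812970/20551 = -88.22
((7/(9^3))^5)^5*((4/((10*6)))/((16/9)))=1341068619663964900807/9866359600936719277992020865378577178305949343725945968404917474713286640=0.00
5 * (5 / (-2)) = -12.50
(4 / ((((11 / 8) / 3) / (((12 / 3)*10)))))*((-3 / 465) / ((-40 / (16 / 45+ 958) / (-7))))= -9660224 / 25575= -377.72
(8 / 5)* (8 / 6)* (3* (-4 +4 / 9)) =-1024 / 45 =-22.76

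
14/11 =1.27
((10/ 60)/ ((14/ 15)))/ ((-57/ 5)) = -0.02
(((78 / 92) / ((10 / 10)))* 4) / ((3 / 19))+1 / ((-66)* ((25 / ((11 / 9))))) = 666877 / 31050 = 21.48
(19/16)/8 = 19/128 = 0.15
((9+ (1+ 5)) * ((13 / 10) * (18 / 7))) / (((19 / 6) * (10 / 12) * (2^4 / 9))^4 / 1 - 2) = 0.10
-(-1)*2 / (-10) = -1 / 5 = -0.20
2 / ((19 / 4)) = 8 / 19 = 0.42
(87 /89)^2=7569 /7921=0.96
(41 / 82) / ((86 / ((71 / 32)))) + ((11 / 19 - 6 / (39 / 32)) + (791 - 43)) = 1011008769 / 1359488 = 743.67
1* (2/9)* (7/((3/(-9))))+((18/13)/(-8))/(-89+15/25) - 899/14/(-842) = -932379065/203201544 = -4.59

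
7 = 7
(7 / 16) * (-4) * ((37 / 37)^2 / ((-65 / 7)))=49 / 260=0.19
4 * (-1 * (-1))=4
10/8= 5/4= 1.25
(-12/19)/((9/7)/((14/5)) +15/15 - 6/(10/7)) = 5880/25517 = 0.23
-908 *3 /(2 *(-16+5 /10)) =2724 /31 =87.87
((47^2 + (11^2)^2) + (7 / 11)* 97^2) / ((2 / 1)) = 251213 / 22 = 11418.77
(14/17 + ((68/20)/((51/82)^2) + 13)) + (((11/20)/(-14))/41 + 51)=129295261/1756440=73.61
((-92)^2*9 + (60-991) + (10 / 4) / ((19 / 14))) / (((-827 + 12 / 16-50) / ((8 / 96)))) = -285938 / 39957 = -7.16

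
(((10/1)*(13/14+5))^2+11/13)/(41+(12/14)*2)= 82.31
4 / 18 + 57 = 57.22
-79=-79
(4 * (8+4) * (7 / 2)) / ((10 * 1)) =84 / 5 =16.80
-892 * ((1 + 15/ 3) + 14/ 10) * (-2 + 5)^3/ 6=-148518/ 5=-29703.60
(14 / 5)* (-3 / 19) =-42 / 95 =-0.44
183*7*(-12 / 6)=-2562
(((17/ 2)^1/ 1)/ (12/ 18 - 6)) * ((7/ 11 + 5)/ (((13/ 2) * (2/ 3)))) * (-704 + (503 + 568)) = -1740681/ 2288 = -760.79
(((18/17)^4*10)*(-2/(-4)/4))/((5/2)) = 0.63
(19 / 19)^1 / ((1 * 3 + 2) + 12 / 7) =7 / 47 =0.15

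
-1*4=-4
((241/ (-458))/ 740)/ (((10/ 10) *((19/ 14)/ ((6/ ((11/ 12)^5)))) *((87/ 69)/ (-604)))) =8747366971392/ 3759432013865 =2.33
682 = 682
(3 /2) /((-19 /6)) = -9 /19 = -0.47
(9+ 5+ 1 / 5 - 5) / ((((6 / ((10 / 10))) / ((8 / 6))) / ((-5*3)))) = -92 / 3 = -30.67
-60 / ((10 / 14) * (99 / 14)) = -392 / 33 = -11.88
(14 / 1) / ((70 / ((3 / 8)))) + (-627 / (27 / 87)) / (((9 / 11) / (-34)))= 90672641 / 1080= 83956.15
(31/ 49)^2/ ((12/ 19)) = 18259/ 28812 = 0.63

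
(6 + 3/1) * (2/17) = 18/17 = 1.06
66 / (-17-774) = -66 / 791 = -0.08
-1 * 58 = -58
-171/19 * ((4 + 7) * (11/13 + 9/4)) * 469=-7475391/52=-143757.52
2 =2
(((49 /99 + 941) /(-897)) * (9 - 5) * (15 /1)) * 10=-18641600 /29601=-629.76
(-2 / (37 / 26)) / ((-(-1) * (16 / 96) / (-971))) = 302952 / 37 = 8187.89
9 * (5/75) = 3/5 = 0.60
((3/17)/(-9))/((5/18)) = -6/85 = -0.07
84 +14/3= 266/3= 88.67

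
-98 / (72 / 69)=-1127 / 12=-93.92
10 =10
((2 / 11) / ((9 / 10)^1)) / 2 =10 / 99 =0.10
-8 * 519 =-4152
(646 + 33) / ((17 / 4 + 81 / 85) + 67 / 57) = 1879860 / 17659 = 106.45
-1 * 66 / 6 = -11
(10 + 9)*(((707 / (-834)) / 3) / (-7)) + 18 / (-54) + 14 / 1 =14.43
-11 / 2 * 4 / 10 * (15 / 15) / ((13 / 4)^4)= -2816 / 142805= -0.02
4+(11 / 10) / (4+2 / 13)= 2303 / 540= 4.26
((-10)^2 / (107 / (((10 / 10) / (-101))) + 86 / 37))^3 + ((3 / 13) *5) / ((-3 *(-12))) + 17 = 169758649642116450469 / 9967011884404055052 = 17.03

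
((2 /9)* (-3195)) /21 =-710 /21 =-33.81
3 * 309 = 927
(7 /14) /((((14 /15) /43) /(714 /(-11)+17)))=-339915 /308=-1103.62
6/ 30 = 0.20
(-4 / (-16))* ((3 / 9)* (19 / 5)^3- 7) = 2117 / 750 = 2.82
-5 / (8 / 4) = -5 / 2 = -2.50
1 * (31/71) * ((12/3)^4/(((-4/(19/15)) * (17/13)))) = -490048/18105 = -27.07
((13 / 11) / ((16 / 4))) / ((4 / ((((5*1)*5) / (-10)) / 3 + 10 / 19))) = -455 / 20064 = -0.02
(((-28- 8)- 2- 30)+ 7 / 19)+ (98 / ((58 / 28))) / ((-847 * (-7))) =-4508533 / 66671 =-67.62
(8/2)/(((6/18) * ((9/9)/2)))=24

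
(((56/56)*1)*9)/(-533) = -9/533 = -0.02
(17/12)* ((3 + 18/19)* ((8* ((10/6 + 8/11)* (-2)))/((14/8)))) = -122.40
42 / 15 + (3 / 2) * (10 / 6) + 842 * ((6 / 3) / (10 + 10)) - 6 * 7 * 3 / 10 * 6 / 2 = 517 / 10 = 51.70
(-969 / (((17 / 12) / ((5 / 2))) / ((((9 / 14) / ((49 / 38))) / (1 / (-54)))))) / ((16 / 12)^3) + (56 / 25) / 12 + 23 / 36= 23982294521 / 1234800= 19422.01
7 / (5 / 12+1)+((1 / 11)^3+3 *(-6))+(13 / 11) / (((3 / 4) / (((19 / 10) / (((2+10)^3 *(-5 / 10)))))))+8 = -742137599 / 146622960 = -5.06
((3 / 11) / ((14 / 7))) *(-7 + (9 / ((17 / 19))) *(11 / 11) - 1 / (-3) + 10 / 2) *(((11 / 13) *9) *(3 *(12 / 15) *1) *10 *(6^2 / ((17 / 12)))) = 19968768 / 3757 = 5315.08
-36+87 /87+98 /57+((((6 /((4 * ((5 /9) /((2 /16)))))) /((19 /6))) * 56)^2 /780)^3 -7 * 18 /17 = -26812965498444332032903 /658918728550875000000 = -40.69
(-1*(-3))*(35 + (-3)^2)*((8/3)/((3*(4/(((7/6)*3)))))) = 308/3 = 102.67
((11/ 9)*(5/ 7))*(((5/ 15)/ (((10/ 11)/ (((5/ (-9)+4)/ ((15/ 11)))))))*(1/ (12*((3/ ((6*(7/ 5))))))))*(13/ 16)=536393/ 3499200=0.15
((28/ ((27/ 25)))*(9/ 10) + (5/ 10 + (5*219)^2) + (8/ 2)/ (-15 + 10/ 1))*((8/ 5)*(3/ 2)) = 71942882/ 25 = 2877715.28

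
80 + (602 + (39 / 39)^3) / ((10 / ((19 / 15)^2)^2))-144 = 5131507 / 56250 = 91.23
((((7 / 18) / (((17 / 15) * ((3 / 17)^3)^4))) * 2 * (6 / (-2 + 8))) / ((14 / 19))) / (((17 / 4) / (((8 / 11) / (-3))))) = -3064310728682480 / 52612659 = -58242840.92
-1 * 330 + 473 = 143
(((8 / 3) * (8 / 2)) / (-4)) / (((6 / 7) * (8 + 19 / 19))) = -28 / 81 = -0.35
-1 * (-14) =14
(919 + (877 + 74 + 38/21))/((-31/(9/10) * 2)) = -951/35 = -27.17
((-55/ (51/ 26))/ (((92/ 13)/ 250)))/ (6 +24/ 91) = -21146125/ 133722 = -158.13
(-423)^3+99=-75686868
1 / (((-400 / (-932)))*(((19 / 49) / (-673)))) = -7683641 / 1900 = -4044.02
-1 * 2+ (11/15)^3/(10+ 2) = -79669/40500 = -1.97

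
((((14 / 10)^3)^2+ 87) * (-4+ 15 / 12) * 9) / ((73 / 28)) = -1023577632 / 1140625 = -897.38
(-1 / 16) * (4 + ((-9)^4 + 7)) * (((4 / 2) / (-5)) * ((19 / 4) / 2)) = 31217 / 80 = 390.21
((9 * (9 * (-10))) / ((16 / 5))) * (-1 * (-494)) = -500175 / 4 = -125043.75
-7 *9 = -63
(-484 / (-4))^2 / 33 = 1331 / 3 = 443.67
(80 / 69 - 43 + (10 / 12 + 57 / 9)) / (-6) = 1595 / 276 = 5.78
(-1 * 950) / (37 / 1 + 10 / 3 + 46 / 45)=-42750 / 1861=-22.97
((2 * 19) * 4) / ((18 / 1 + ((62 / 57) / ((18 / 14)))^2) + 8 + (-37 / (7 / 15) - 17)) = -35001477 / 16020082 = -2.18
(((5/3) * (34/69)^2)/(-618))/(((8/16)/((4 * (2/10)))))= -4624/4413447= -0.00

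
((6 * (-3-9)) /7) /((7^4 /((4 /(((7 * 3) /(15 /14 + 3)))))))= -2736 /823543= -0.00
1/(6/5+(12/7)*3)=0.16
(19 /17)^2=361 /289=1.25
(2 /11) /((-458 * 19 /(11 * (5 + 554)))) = -559 /4351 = -0.13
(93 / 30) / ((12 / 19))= 4.91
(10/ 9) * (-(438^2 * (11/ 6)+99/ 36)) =-7034335/ 18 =-390796.39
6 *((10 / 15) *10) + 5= 45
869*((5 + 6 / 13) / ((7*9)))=61699 / 819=75.33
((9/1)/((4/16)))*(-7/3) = -84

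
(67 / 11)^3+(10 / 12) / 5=1805909 / 7986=226.13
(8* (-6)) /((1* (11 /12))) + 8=-488 /11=-44.36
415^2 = 172225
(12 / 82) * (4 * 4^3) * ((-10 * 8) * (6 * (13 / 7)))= -9584640 / 287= -33395.96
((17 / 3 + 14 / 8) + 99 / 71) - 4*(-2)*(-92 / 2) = -306029 / 852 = -359.19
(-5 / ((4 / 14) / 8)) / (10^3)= -7 / 50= -0.14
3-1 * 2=1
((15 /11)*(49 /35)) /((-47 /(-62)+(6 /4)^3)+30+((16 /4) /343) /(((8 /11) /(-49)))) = 12152 /212267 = 0.06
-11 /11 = -1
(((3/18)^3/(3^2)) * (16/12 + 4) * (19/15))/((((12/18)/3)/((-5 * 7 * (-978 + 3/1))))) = 43225/81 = 533.64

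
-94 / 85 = -1.11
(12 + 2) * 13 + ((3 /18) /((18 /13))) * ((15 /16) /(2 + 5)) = 733889 /4032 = 182.02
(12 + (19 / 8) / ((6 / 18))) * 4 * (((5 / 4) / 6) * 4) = 63.75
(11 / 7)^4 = 14641 / 2401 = 6.10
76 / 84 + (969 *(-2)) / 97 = -38855 / 2037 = -19.07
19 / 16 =1.19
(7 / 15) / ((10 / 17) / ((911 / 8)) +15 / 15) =108409 / 233505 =0.46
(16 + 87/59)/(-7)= -1031/413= -2.50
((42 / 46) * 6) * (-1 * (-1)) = 126 / 23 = 5.48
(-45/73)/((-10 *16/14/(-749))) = -47187/1168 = -40.40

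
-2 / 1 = -2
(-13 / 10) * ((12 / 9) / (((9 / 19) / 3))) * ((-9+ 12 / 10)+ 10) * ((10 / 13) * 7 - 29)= 128326 / 225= 570.34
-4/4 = -1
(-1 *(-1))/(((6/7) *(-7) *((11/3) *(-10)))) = 1/220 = 0.00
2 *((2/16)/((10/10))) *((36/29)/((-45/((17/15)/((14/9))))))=-51/10150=-0.01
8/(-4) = -2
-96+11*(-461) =-5167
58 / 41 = 1.41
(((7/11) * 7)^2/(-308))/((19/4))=-343/25289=-0.01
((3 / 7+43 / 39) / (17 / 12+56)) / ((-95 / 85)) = -1496 / 62699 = -0.02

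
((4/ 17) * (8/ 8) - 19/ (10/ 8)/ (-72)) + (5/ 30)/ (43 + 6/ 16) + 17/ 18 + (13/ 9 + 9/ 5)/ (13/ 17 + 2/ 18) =90691207/ 17785485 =5.10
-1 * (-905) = 905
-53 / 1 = -53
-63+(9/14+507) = 6225/14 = 444.64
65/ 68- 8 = -479/ 68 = -7.04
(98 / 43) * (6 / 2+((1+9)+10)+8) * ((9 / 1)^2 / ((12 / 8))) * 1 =164052 / 43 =3815.16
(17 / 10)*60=102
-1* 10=-10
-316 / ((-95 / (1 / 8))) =79 / 190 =0.42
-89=-89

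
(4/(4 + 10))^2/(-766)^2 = 1/7187761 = 0.00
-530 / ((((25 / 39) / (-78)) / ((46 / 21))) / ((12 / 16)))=3708198 / 35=105948.51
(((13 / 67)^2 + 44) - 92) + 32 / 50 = -5310751 / 112225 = -47.32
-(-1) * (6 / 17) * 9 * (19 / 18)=57 / 17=3.35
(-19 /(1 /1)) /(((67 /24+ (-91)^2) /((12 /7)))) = -5472 /1391677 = -0.00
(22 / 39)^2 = 484 / 1521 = 0.32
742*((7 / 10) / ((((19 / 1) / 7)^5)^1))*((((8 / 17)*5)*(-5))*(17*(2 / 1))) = -3491822320 / 2476099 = -1410.21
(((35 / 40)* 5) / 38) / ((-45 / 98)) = -343 / 1368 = -0.25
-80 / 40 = -2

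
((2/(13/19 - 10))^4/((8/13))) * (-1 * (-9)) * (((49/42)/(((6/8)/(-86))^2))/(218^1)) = 701685796448/320952540807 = 2.19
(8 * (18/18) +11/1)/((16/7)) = 133/16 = 8.31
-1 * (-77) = 77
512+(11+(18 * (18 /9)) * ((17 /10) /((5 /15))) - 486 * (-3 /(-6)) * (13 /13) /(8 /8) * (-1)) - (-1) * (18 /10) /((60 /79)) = 95197 /100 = 951.97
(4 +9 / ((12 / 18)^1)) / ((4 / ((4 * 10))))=175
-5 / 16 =-0.31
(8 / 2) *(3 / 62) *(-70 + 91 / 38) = -7707 / 589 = -13.08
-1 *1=-1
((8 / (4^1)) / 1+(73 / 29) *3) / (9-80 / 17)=4709 / 2117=2.22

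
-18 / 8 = -9 / 4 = -2.25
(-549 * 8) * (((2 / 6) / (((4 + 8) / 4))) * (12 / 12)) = -488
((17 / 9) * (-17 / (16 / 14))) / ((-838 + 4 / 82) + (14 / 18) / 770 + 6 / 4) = 4561865 / 135806056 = 0.03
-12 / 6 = -2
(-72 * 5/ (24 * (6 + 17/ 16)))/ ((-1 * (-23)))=-240/ 2599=-0.09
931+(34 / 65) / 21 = 1270849 / 1365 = 931.02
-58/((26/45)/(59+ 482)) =-706005/13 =-54308.08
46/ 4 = 23/ 2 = 11.50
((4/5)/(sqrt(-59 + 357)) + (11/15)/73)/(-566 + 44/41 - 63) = -82 * sqrt(298)/19180025 - 451/28190775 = -0.00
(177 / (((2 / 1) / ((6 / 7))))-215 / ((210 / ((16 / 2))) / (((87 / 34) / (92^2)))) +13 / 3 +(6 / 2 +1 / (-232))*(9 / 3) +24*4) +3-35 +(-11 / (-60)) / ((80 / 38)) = 671501200411 / 4381389600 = 153.26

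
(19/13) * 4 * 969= 73644/13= 5664.92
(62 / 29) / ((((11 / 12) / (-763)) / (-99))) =176174.07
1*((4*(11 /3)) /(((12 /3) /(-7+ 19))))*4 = 176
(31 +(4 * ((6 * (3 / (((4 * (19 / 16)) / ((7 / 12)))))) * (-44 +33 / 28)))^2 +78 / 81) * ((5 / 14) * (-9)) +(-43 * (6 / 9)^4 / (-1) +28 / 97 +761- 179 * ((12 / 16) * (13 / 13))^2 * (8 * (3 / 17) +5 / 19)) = -2485873712952067 / 5400461808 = -460307.62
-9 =-9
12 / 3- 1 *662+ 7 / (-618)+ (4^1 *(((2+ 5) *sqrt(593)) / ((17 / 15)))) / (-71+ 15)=-406651 / 618- 15 *sqrt(593) / 34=-668.75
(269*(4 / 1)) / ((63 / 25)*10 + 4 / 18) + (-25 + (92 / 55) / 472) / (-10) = 37818701 / 843700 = 44.82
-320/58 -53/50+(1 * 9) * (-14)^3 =-35818737/1450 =-24702.58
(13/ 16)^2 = 169/ 256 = 0.66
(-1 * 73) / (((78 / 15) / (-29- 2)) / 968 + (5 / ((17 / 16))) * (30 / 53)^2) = -48.42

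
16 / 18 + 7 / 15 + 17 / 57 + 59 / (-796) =1075099 / 680580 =1.58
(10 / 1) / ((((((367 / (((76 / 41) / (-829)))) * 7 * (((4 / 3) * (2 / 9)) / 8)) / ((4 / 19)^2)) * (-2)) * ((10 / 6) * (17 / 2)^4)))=82944 / 138564435875159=0.00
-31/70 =-0.44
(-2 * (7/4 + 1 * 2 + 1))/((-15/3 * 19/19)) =19/10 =1.90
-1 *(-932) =932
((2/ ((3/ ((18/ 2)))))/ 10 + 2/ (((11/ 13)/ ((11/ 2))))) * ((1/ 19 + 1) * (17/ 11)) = 4624/ 209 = 22.12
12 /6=2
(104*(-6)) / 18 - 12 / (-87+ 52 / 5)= -39652 / 1149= -34.51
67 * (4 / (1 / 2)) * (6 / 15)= 1072 / 5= 214.40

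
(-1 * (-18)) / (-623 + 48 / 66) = -198 / 6845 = -0.03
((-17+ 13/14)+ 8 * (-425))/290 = -9565/812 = -11.78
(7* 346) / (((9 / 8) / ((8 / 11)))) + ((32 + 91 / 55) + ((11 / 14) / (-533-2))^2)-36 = 8682937869559 / 5553909900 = 1563.39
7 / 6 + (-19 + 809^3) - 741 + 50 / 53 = 168372850013 / 318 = 529474371.11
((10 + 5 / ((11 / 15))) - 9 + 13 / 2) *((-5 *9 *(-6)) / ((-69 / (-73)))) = 1034775 / 253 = 4090.02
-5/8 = -0.62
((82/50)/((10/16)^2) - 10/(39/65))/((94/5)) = -11689/17625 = -0.66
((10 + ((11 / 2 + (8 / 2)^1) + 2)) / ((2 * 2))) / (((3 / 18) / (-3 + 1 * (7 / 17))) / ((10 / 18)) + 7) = 2365 / 3029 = 0.78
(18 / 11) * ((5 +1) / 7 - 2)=-144 / 77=-1.87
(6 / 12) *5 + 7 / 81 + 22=3983 / 162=24.59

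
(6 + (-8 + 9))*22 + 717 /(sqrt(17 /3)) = 154 + 717*sqrt(51) /17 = 455.20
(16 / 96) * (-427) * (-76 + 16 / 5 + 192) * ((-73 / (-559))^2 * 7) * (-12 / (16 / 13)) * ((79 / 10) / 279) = 187492972751 / 670632300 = 279.58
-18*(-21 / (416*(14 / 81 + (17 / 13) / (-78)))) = 199017 / 34184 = 5.82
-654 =-654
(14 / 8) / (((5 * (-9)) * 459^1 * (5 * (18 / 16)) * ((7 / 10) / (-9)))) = 4 / 20655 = 0.00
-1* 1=-1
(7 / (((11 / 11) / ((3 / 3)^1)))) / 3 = 7 / 3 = 2.33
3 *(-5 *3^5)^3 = -5380840125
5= 5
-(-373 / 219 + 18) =-3569 / 219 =-16.30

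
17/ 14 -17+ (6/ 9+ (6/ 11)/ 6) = -6943/ 462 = -15.03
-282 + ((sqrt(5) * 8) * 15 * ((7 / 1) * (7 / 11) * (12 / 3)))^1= -282 + 23520 * sqrt(5) / 11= 4499.12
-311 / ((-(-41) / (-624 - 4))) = 195308 / 41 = 4763.61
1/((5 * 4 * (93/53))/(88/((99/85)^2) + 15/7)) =4430429/2320164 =1.91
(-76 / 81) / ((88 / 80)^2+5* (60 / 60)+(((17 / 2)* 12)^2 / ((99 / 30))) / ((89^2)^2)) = -5245251347600 / 34716253017951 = -0.15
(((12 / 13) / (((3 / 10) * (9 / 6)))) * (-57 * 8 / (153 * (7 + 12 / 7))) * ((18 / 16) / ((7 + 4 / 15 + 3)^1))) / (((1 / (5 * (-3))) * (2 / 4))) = 342000 / 148291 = 2.31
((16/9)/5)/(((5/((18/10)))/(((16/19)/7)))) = 0.02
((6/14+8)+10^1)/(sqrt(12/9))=129 *sqrt(3)/14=15.96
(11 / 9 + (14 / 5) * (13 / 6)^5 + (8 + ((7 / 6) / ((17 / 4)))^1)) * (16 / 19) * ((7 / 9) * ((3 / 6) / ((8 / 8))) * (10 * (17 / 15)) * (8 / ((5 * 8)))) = 331256429 / 3116475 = 106.29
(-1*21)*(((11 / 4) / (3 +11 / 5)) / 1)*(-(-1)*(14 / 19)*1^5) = -8085 / 988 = -8.18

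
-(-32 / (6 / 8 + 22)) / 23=128 / 2093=0.06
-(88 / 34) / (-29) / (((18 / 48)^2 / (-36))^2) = 2883584 / 493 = 5849.05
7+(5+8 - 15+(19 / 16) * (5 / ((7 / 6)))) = 565 / 56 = 10.09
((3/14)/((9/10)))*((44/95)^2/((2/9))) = 2904/12635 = 0.23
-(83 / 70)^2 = -6889 / 4900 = -1.41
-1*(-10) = 10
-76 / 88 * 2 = -19 / 11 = -1.73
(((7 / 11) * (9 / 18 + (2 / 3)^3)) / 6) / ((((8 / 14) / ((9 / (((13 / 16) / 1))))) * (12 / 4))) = 2107 / 3861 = 0.55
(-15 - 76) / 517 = -91 / 517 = -0.18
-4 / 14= -2 / 7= -0.29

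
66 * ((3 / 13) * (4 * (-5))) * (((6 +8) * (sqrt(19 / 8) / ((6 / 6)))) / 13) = -13860 * sqrt(38) / 169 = -505.55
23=23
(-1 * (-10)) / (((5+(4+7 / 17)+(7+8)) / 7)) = 238 / 83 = 2.87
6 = 6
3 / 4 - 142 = -565 / 4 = -141.25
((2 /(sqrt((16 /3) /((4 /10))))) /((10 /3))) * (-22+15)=-21 * sqrt(30) /100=-1.15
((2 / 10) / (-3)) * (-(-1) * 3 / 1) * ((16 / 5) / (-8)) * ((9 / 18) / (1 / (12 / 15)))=4 / 125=0.03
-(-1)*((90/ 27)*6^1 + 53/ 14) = 333/ 14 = 23.79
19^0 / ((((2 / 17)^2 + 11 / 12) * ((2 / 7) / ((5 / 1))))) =8670 / 461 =18.81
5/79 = 0.06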